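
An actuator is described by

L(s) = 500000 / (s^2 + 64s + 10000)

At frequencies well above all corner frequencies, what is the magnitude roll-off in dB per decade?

Each pole contributes −20 dB/decade at high frequency; each zero contributes +20 dB/decade.
Net: 0 zero(s) − 2 pole(s) → -40 dB/decade.

-40 dB/decade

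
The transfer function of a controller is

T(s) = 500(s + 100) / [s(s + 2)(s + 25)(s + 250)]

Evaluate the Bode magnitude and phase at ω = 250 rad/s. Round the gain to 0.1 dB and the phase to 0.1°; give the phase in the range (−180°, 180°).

At s = jω = j250:
zero (s+100): 100 + j250 → |·| = √(100²+250²) = √72500 ≈ 269.26, ∠ = arctan(250/100) ≈ 68.20°
pole (s+2): 2 + j250 → |·| = √(2²+250²) = √62504 ≈ 250.01, ∠ = arctan(250/2) ≈ 89.54°
pole (s+25): 25 + j250 → |·| = √(25²+250²) = √63125 ≈ 251.25, ∠ = arctan(250/25) ≈ 84.29°
pole (s+250): 250 + j250 → |·| = √(250²+250²) = √125000 ≈ 353.55, ∠ = arctan(250/250) ≈ 45.00°
pole at origin: |s| = 250, ∠ = 90.00° (in denominator)
|T| = 500 · 269.26 / 5.5521e+09 ≈ 2.4248e-05
Gain = 20 log₁₀(2.4248e-05) ≈ -92.31 dB
∠T = 68.20° − 308.83° = -240.63° ≡ 119.37° (principal value)

-92.3 dB, 119.4°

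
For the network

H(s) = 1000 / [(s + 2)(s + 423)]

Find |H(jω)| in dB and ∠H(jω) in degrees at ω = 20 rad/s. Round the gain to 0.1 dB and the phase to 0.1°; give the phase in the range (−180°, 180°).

-18.6 dB, -87.0°

At s = jω = j20:
pole (s+2): 2 + j20 → |·| = √(2²+20²) = √404 ≈ 20.1, ∠ = arctan(20/2) ≈ 84.29°
pole (s+423): 423 + j20 → |·| = √(423²+20²) = √179329 ≈ 423.47, ∠ = arctan(20/423) ≈ 2.71°
|H| = 1000 / 8511.7 ≈ 0.11749
Gain = 20 log₁₀(0.11749) ≈ -18.60 dB
∠H = 0.00° − 87.00° = -87.00°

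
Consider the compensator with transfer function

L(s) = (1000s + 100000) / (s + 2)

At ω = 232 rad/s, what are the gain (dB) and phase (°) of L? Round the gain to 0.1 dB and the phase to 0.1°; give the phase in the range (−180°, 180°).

Substitute s = j232:
Numerator: 1000(j232) + 100000 = 100000 + j232000
Denominator: (j232) + 2 = 2 + j232
|N| = √(100000² + 232000²) ≈ 2.5263e+05, ∠N ≈ 66.68°
|D| = √(2² + 232²) ≈ 232.01, ∠D ≈ 89.51°
|L| = 2.5263e+05 / 232.01 ≈ 1088.9
Gain = 20 log₁₀(1088.9) ≈ 60.74 dB
∠L = 66.68° − 89.51° = -22.83°

60.7 dB, -22.8°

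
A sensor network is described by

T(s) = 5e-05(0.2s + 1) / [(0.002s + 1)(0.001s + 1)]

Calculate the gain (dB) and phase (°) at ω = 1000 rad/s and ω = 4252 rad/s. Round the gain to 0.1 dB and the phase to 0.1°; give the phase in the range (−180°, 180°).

ω = 1000: -50.0 dB, -18.7°; ω = 4252: -58.9 dB, -70.1°

At ω = 1000 rad/s:
zero (1 + j1000·0.2) = 1 + j200 → |·| ≈ 200, ∠ ≈ 89.71°
pole (1 + j1000·0.002) = 1 + j2 → |·| ≈ 2.2361, ∠ ≈ 63.43°
pole (1 + j1000·0.001) = 1 + j1 → |·| ≈ 1.4142, ∠ ≈ 45.00°
|T| = 5e-05 · 200 / (2.2361 · 1.4142) ≈ 0.0031623
Gain = 20 log₁₀(0.0031623) ≈ -50.00 dB
∠T = (89.71°) − (63.43° + 45.00°) = -18.72°

At ω = 4252 rad/s:
zero (1 + j4252·0.2) = 1 + j850.4 → |·| ≈ 850.4, ∠ ≈ 89.93°
pole (1 + j4252·0.002) = 1 + j8.504 → |·| ≈ 8.5626, ∠ ≈ 83.29°
pole (1 + j4252·0.001) = 1 + j4.252 → |·| ≈ 4.368, ∠ ≈ 76.77°
|T| = 5e-05 · 850.4 / (8.5626 · 4.368) ≈ 0.0011369
Gain = 20 log₁₀(0.0011369) ≈ -58.89 dB
∠T = (89.93°) − (83.29° + 76.77°) = -70.13°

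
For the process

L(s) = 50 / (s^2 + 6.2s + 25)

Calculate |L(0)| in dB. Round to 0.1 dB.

L(0) = 50 / 25 = 2
20 log₁₀(2) ≈ 6.02 dB

6.0 dB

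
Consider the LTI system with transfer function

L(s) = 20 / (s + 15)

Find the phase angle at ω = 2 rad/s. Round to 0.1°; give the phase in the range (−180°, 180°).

At s = jω = j2:
pole (s+15): 15 + j2 → |·| = √(15²+2²) = √229 ≈ 15.133, ∠ = arctan(2/15) ≈ 7.59°
∠L = 0.00° − 7.59° = -7.59°

-7.6°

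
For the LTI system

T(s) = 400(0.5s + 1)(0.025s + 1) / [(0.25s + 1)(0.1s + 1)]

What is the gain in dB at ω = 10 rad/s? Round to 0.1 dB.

At ω = 10 rad/s:
zero (1 + j10·0.5) = 1 + j5 → |·| ≈ 5.099, ∠ ≈ 78.69°
zero (1 + j10·0.025) = 1 + j0.25 → |·| ≈ 1.0308, ∠ ≈ 14.04°
pole (1 + j10·0.25) = 1 + j2.5 → |·| ≈ 2.6926, ∠ ≈ 68.20°
pole (1 + j10·0.1) = 1 + j1 → |·| ≈ 1.4142, ∠ ≈ 45.00°
|T| = 400 · 5.099 · 1.0308 / (2.6926 · 1.4142) ≈ 552.12
Gain = 20 log₁₀(552.12) ≈ 54.84 dB

54.8 dB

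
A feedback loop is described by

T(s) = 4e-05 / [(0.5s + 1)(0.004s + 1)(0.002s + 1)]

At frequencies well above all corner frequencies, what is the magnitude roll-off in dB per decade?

Each pole contributes −20 dB/decade at high frequency; each zero contributes +20 dB/decade.
Net: 0 zero(s) − 3 pole(s) → -60 dB/decade.

-60 dB/decade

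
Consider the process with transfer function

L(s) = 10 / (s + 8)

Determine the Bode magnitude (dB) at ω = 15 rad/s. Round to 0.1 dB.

At s = jω = j15:
pole (s+8): 8 + j15 → |·| = √(8²+15²) = √289 ≈ 17, ∠ = arctan(15/8) ≈ 61.93°
|L| = 10 / 17 ≈ 0.58824
Gain = 20 log₁₀(0.58824) ≈ -4.61 dB

-4.6 dB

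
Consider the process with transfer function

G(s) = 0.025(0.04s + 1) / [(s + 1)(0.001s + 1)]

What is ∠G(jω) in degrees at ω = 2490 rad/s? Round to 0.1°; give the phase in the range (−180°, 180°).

-68.7°

At ω = 2490 rad/s:
zero (1 + j2490·0.04) = 1 + j99.6 → |·| ≈ 99.605, ∠ ≈ 89.42°
pole (1 + j2490·1) = 1 + j2490 → |·| ≈ 2490, ∠ ≈ 89.98°
pole (1 + j2490·0.001) = 1 + j2.49 → |·| ≈ 2.6833, ∠ ≈ 68.12°
∠G = (89.42°) − (89.98° + 68.12°) = -68.68°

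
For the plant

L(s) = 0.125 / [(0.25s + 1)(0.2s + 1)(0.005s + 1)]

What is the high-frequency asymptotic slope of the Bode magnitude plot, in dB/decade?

Each pole contributes −20 dB/decade at high frequency; each zero contributes +20 dB/decade.
Net: 0 zero(s) − 3 pole(s) → -60 dB/decade.

-60 dB/decade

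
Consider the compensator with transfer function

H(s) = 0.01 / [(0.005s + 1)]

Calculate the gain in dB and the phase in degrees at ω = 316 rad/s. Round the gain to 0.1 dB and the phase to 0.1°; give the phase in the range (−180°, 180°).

-45.4 dB, -57.7°

At ω = 316 rad/s:
pole (1 + j316·0.005) = 1 + j1.58 → |·| ≈ 1.8699, ∠ ≈ 57.67°
|H| = 0.01 · 1 / (1.8699) ≈ 0.0053479
Gain = 20 log₁₀(0.0053479) ≈ -45.44 dB
∠H = (0°) − (57.67°) = -57.67°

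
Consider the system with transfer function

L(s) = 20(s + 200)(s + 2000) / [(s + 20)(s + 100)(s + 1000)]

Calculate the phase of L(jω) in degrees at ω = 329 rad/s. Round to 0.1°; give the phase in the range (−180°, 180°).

At s = jω = j329:
zero (s+200): 200 + j329 → |·| = √(200²+329²) = √148241 ≈ 385.02, ∠ = arctan(329/200) ≈ 58.70°
zero (s+2000): 2000 + j329 → |·| = √(2000²+329²) = √4108241 ≈ 2026.9, ∠ = arctan(329/2000) ≈ 9.34°
pole (s+20): 20 + j329 → |·| = √(20²+329²) = √108641 ≈ 329.61, ∠ = arctan(329/20) ≈ 86.52°
pole (s+100): 100 + j329 → |·| = √(100²+329²) = √118241 ≈ 343.86, ∠ = arctan(329/100) ≈ 73.09°
pole (s+1000): 1000 + j329 → |·| = √(1000²+329²) = √1108241 ≈ 1052.7, ∠ = arctan(329/1000) ≈ 18.21°
∠L = 68.04° − 177.82° = -109.78°

-109.8°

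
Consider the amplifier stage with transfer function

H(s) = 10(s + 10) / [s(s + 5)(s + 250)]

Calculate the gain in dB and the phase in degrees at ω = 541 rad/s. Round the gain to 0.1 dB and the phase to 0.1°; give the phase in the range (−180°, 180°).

-90.2 dB, -155.7°

At s = jω = j541:
zero (s+10): 10 + j541 → |·| = √(10²+541²) = √292781 ≈ 541.09, ∠ = arctan(541/10) ≈ 88.94°
pole (s+5): 5 + j541 → |·| = √(5²+541²) = √292706 ≈ 541.02, ∠ = arctan(541/5) ≈ 89.47°
pole (s+250): 250 + j541 → |·| = √(250²+541²) = √355181 ≈ 595.97, ∠ = arctan(541/250) ≈ 65.20°
pole at origin: |s| = 541, ∠ = 90.00° (in denominator)
|H| = 10 · 541.09 / 1.7444e+08 ≈ 3.1019e-05
Gain = 20 log₁₀(3.1019e-05) ≈ -90.17 dB
∠H = 88.94° − 244.67° = -155.73°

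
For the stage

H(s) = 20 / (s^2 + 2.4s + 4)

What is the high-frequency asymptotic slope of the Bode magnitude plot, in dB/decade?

Each pole contributes −20 dB/decade at high frequency; each zero contributes +20 dB/decade.
Net: 0 zero(s) − 2 pole(s) → -40 dB/decade.

-40 dB/decade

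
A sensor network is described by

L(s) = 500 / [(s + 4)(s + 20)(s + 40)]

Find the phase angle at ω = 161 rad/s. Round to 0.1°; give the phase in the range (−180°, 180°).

At s = jω = j161:
pole (s+4): 4 + j161 → |·| = √(4²+161²) = √25937 ≈ 161.05, ∠ = arctan(161/4) ≈ 88.58°
pole (s+20): 20 + j161 → |·| = √(20²+161²) = √26321 ≈ 162.24, ∠ = arctan(161/20) ≈ 82.92°
pole (s+40): 40 + j161 → |·| = √(40²+161²) = √27521 ≈ 165.89, ∠ = arctan(161/40) ≈ 76.05°
∠L = 0.00° − 247.55° = -247.55° ≡ 112.45° (principal value)

112.5°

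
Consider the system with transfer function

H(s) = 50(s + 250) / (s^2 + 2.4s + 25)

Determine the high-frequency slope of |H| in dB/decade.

Each pole contributes −20 dB/decade at high frequency; each zero contributes +20 dB/decade.
Net: 1 zero(s) − 2 pole(s) → -20 dB/decade.

-20 dB/decade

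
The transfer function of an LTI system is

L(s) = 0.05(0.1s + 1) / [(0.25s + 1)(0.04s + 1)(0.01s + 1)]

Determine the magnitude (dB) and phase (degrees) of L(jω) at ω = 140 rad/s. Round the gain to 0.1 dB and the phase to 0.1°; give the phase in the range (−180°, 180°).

-53.8 dB, -136.8°

At ω = 140 rad/s:
zero (1 + j140·0.1) = 1 + j14 → |·| ≈ 14.036, ∠ ≈ 85.91°
pole (1 + j140·0.25) = 1 + j35 → |·| ≈ 35.014, ∠ ≈ 88.36°
pole (1 + j140·0.04) = 1 + j5.6 → |·| ≈ 5.6886, ∠ ≈ 79.88°
pole (1 + j140·0.01) = 1 + j1.4 → |·| ≈ 1.7205, ∠ ≈ 54.46°
|L| = 0.05 · 14.036 / (35.014 · 5.6886 · 1.7205) ≈ 0.0020479
Gain = 20 log₁₀(0.0020479) ≈ -53.77 dB
∠L = (85.91°) − (88.36° + 79.88° + 54.46°) = -136.79°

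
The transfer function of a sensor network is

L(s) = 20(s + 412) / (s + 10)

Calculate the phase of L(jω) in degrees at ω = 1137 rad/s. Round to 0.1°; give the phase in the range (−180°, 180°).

At s = jω = j1137:
zero (s+412): 412 + j1137 → |·| = √(412²+1137²) = √1462513 ≈ 1209.3, ∠ = arctan(1137/412) ≈ 70.08°
pole (s+10): 10 + j1137 → |·| = √(10²+1137²) = √1292869 ≈ 1137, ∠ = arctan(1137/10) ≈ 89.50°
∠L = 70.08° − 89.50° = -19.42°

-19.4°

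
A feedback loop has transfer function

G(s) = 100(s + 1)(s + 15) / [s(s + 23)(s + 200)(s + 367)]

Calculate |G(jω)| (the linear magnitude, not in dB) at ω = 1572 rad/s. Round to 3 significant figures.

3.91e-05

At s = jω = j1572:
zero (s+1): 1 + j1572 → |·| = √(1²+1572²) = √2471185 ≈ 1572, ∠ = arctan(1572/1) ≈ 89.96°
zero (s+15): 15 + j1572 → |·| = √(15²+1572²) = √2471409 ≈ 1572.1, ∠ = arctan(1572/15) ≈ 89.45°
pole (s+23): 23 + j1572 → |·| = √(23²+1572²) = √2471713 ≈ 1572.2, ∠ = arctan(1572/23) ≈ 89.16°
pole (s+200): 200 + j1572 → |·| = √(200²+1572²) = √2511184 ≈ 1584.7, ∠ = arctan(1572/200) ≈ 82.75°
pole (s+367): 367 + j1572 → |·| = √(367²+1572²) = √2605873 ≈ 1614.3, ∠ = arctan(1572/367) ≈ 76.86°
pole at origin: |s| = 1572, ∠ = 90.00° (in denominator)
|G| = 100 · 2.4713e+06 / 6.3225e+12 ≈ 3.9087e-05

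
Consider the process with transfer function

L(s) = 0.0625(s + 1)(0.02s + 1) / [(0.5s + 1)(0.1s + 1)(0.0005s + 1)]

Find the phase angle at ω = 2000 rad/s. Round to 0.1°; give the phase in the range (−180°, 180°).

At ω = 2000 rad/s:
zero (1 + j2000·1) = 1 + j2000 → |·| ≈ 2000, ∠ ≈ 89.97°
zero (1 + j2000·0.02) = 1 + j40 → |·| ≈ 40.012, ∠ ≈ 88.57°
pole (1 + j2000·0.5) = 1 + j1000 → |·| ≈ 1000, ∠ ≈ 89.94°
pole (1 + j2000·0.1) = 1 + j200 → |·| ≈ 200, ∠ ≈ 89.71°
pole (1 + j2000·0.0005) = 1 + j1 → |·| ≈ 1.4142, ∠ ≈ 45.00°
∠L = (89.97° + 88.57°) − (89.94° + 89.71° + 45.00°) = -46.11°

-46.1°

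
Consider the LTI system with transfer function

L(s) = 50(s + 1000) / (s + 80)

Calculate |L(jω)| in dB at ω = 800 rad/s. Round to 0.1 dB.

At s = jω = j800:
zero (s+1000): 1000 + j800 → |·| = √(1000²+800²) = √1640000 ≈ 1280.6, ∠ = arctan(800/1000) ≈ 38.66°
pole (s+80): 80 + j800 → |·| = √(80²+800²) = √646400 ≈ 803.99, ∠ = arctan(800/80) ≈ 84.29°
|L| = 50 · 1280.6 / 803.99 ≈ 79.64
Gain = 20 log₁₀(79.64) ≈ 38.02 dB

38.0 dB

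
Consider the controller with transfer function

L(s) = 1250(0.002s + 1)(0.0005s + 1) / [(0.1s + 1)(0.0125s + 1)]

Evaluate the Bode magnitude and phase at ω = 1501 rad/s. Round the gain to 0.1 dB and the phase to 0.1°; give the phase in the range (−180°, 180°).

At ω = 1501 rad/s:
zero (1 + j1501·0.002) = 1 + j3.002 → |·| ≈ 3.1642, ∠ ≈ 71.58°
zero (1 + j1501·0.0005) = 1 + j0.7505 → |·| ≈ 1.2503, ∠ ≈ 36.89°
pole (1 + j1501·0.1) = 1 + j150.1 → |·| ≈ 150.1, ∠ ≈ 89.62°
pole (1 + j1501·0.0125) = 1 + j18.7625 → |·| ≈ 18.789, ∠ ≈ 86.95°
|L| = 1250 · 3.1642 · 1.2503 / (150.1 · 18.789) ≈ 1.7535
Gain = 20 log₁₀(1.7535) ≈ 4.88 dB
∠L = (71.58° + 36.89°) − (89.62° + 86.95°) = -68.10°

4.9 dB, -68.1°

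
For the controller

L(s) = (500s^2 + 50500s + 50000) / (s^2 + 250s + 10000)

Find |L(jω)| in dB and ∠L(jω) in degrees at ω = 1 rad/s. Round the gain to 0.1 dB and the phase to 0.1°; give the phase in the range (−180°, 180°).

Substitute s = j1:
Numerator: 500(j1)^2 + 50500(j1) + 50000 = 49500 + j50500
Denominator: (j1)^2 + 250(j1) + 10000 = 9999 + j250
|N| = √(49500² + 50500²) ≈ 70714, ∠N ≈ 45.57°
|D| = √(9999² + 250²) ≈ 10002, ∠D ≈ 1.43°
|L| = 70714 / 10002 ≈ 7.07
Gain = 20 log₁₀(7.07) ≈ 16.99 dB
∠L = 45.57° − 1.43° = 44.14°

17.0 dB, 44.1°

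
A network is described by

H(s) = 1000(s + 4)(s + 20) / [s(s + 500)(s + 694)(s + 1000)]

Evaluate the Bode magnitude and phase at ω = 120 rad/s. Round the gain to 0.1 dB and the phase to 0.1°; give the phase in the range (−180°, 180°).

-69.5 dB, 48.5°

At s = jω = j120:
zero (s+4): 4 + j120 → |·| = √(4²+120²) = √14416 ≈ 120.07, ∠ = arctan(120/4) ≈ 88.09°
zero (s+20): 20 + j120 → |·| = √(20²+120²) = √14800 ≈ 121.66, ∠ = arctan(120/20) ≈ 80.54°
pole (s+500): 500 + j120 → |·| = √(500²+120²) = √264400 ≈ 514.2, ∠ = arctan(120/500) ≈ 13.50°
pole (s+694): 694 + j120 → |·| = √(694²+120²) = √496036 ≈ 704.3, ∠ = arctan(120/694) ≈ 9.81°
pole (s+1000): 1000 + j120 → |·| = √(1000²+120²) = √1014400 ≈ 1007.2, ∠ = arctan(120/1000) ≈ 6.84°
pole at origin: |s| = 120, ∠ = 90.00° (in denominator)
|H| = 1000 · 14608 / 4.3771e+10 ≈ 0.00033374
Gain = 20 log₁₀(0.00033374) ≈ -69.53 dB
∠H = 168.63° − 120.15° = 48.48°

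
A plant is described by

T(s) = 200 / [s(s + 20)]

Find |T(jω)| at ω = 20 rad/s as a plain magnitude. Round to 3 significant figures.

0.354

At s = jω = j20:
pole (s+20): 20 + j20 → |·| = √(20²+20²) = √800 ≈ 28.284, ∠ = arctan(20/20) ≈ 45.00°
pole at origin: |s| = 20, ∠ = 90.00° (in denominator)
|T| = 200 / 565.68 ≈ 0.35356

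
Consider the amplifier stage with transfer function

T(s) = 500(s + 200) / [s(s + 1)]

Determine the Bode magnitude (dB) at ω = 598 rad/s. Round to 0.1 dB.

-1.1 dB

At s = jω = j598:
zero (s+200): 200 + j598 → |·| = √(200²+598²) = √397604 ≈ 630.56, ∠ = arctan(598/200) ≈ 71.51°
pole (s+1): 1 + j598 → |·| = √(1²+598²) = √357605 ≈ 598, ∠ = arctan(598/1) ≈ 89.90°
pole at origin: |s| = 598, ∠ = 90.00° (in denominator)
|T| = 500 · 630.56 / 3.576e+05 ≈ 0.88166
Gain = 20 log₁₀(0.88166) ≈ -1.09 dB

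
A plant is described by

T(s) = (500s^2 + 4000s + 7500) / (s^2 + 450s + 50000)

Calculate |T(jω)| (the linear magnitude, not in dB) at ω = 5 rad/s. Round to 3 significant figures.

0.412

Substitute s = j5:
Numerator: 500(j5)^2 + 4000(j5) + 7500 = -5000 + j20000
Denominator: (j5)^2 + 450(j5) + 50000 = 49975 + j2250
|N| = √(5000² + 20000²) ≈ 20616, ∠N ≈ 104.04°
|D| = √(49975² + 2250²) ≈ 50026, ∠D ≈ 2.58°
|T| = 20616 / 50026 ≈ 0.41211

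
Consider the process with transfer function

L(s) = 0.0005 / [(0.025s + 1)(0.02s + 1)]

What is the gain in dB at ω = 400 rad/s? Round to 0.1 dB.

-104.2 dB

At ω = 400 rad/s:
pole (1 + j400·0.025) = 1 + j10 → |·| ≈ 10.05, ∠ ≈ 84.29°
pole (1 + j400·0.02) = 1 + j8 → |·| ≈ 8.0623, ∠ ≈ 82.87°
|L| = 0.0005 · 1 / (10.05 · 8.0623) ≈ 6.1708e-06
Gain = 20 log₁₀(6.1708e-06) ≈ -104.19 dB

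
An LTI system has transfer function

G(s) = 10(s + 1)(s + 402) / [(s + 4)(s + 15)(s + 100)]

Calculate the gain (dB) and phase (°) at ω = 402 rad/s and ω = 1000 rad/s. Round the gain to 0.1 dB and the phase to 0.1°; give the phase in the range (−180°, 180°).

At s = jω = j402:
zero (s+1): 1 + j402 → |·| = √(1²+402²) = √161605 ≈ 402, ∠ = arctan(402/1) ≈ 89.86°
zero (s+402): 402 + j402 → |·| = √(402²+402²) = √323208 ≈ 568.51, ∠ = arctan(402/402) ≈ 45.00°
pole (s+4): 4 + j402 → |·| = √(4²+402²) = √161620 ≈ 402.02, ∠ = arctan(402/4) ≈ 89.43°
pole (s+15): 15 + j402 → |·| = √(15²+402²) = √161829 ≈ 402.28, ∠ = arctan(402/15) ≈ 87.86°
pole (s+100): 100 + j402 → |·| = √(100²+402²) = √171604 ≈ 414.25, ∠ = arctan(402/100) ≈ 76.03°
|G| = 10 · 2.2854e+05 / 6.6994e+07 ≈ 0.034114
Gain = 20 log₁₀(0.034114) ≈ -29.34 dB
∠G = 134.86° − 253.32° = -118.46°

At s = jω = j1000:
zero (s+1): 1 + j1000 → |·| = √(1²+1000²) = √1000001 ≈ 1000, ∠ = arctan(1000/1) ≈ 89.94°
zero (s+402): 402 + j1000 → |·| = √(402²+1000²) = √1161604 ≈ 1077.8, ∠ = arctan(1000/402) ≈ 68.10°
pole (s+4): 4 + j1000 → |·| = √(4²+1000²) = √1000016 ≈ 1000, ∠ = arctan(1000/4) ≈ 89.77°
pole (s+15): 15 + j1000 → |·| = √(15²+1000²) = √1000225 ≈ 1000.1, ∠ = arctan(1000/15) ≈ 89.14°
pole (s+100): 100 + j1000 → |·| = √(100²+1000²) = √1010000 ≈ 1005, ∠ = arctan(1000/100) ≈ 84.29°
|G| = 10 · 1.0778e+06 / 1.0051e+09 ≈ 0.010723
Gain = 20 log₁₀(0.010723) ≈ -39.39 dB
∠G = 158.04° − 263.20° = -105.16°

ω = 402: -29.3 dB, -118.5°; ω = 1000: -39.4 dB, -105.2°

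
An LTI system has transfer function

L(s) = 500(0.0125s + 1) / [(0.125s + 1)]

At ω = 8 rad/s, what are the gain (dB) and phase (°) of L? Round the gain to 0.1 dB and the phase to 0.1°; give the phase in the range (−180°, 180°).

At ω = 8 rad/s:
zero (1 + j8·0.0125) = 1 + j0.1 → |·| ≈ 1.005, ∠ ≈ 5.71°
pole (1 + j8·0.125) = 1 + j1 → |·| ≈ 1.4142, ∠ ≈ 45.00°
|L| = 500 · 1.005 / (1.4142) ≈ 355.32
Gain = 20 log₁₀(355.32) ≈ 51.01 dB
∠L = (5.71°) − (45.00°) = -39.29°

51.0 dB, -39.3°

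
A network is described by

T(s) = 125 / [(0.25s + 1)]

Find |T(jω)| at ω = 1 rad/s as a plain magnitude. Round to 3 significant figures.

At ω = 1 rad/s:
pole (1 + j1·0.25) = 1 + j0.25 → |·| ≈ 1.0308, ∠ ≈ 14.04°
|T| = 125 · 1 / (1.0308) ≈ 121.27

121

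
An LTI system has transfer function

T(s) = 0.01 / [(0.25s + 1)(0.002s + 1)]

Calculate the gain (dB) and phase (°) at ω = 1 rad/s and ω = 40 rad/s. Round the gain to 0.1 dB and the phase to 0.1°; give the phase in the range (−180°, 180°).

ω = 1: -40.3 dB, -14.2°; ω = 40: -60.1 dB, -88.9°

At ω = 1 rad/s:
pole (1 + j1·0.25) = 1 + j0.25 → |·| ≈ 1.0308, ∠ ≈ 14.04°
pole (1 + j1·0.002) = 1 + j0.002 → |·| ≈ 1, ∠ ≈ 0.11°
|T| = 0.01 · 1 / (1.0308 · 1) ≈ 0.0097012
Gain = 20 log₁₀(0.0097012) ≈ -40.26 dB
∠T = (0°) − (14.04° + 0.11°) = -14.15°

At ω = 40 rad/s:
pole (1 + j40·0.25) = 1 + j10 → |·| ≈ 10.05, ∠ ≈ 84.29°
pole (1 + j40·0.002) = 1 + j0.08 → |·| ≈ 1.0032, ∠ ≈ 4.57°
|T| = 0.01 · 1 / (10.05 · 1.0032) ≈ 0.00099185
Gain = 20 log₁₀(0.00099185) ≈ -60.07 dB
∠T = (0°) − (84.29° + 4.57°) = -88.86°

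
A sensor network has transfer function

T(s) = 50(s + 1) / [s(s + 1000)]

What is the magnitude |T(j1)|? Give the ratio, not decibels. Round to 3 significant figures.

0.0707

At s = jω = j1:
zero (s+1): 1 + j1 → |·| = √(1²+1²) = √2 ≈ 1.4142, ∠ = arctan(1/1) ≈ 45.00°
pole (s+1000): 1000 + j1 → |·| = √(1000²+1²) = √1000001 ≈ 1000, ∠ = arctan(1/1000) ≈ 0.06°
pole at origin: |s| = 1, ∠ = 90.00° (in denominator)
|T| = 50 · 1.4142 / 1000 ≈ 0.07071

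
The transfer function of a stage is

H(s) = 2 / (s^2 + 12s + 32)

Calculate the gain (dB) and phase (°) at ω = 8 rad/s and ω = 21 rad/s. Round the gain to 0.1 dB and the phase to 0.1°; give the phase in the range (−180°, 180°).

Substitute s = j8:
Numerator: 2 = 2 + j0
Denominator: (j8)^2 + 12(j8) + 32 = -32 + j96
|N| = √(2² + 0²) ≈ 2, ∠N ≈ 0.00°
|D| = √(32² + 96²) ≈ 101.19, ∠D ≈ 108.43°
|H| = 2 / 101.19 ≈ 0.019765
Gain = 20 log₁₀(0.019765) ≈ -34.08 dB
∠H = 0.00° − 108.43° = -108.43°

Substitute s = j21:
Numerator: 2 = 2 + j0
Denominator: (j21)^2 + 12(j21) + 32 = -409 + j252
|N| = √(2² + 0²) ≈ 2, ∠N ≈ 0.00°
|D| = √(409² + 252²) ≈ 480.4, ∠D ≈ 148.36°
|H| = 2 / 480.4 ≈ 0.0041632
Gain = 20 log₁₀(0.0041632) ≈ -47.61 dB
∠H = 0.00° − 148.36° = -148.36°

ω = 8: -34.1 dB, -108.4°; ω = 21: -47.6 dB, -148.4°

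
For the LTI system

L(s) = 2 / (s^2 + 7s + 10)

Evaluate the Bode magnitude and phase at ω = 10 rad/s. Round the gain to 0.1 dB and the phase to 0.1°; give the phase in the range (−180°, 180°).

Substitute s = j10:
Numerator: 2 = 2 + j0
Denominator: (j10)^2 + 7(j10) + 10 = -90 + j70
|N| = √(2² + 0²) ≈ 2, ∠N ≈ 0.00°
|D| = √(90² + 70²) ≈ 114.02, ∠D ≈ 142.13°
|L| = 2 / 114.02 ≈ 0.017541
Gain = 20 log₁₀(0.017541) ≈ -35.12 dB
∠L = 0.00° − 142.13° = -142.13°

-35.1 dB, -142.1°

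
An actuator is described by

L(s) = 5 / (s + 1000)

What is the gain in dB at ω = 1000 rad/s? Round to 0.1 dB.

-49.0 dB

At s = jω = j1000:
pole (s+1000): 1000 + j1000 → |·| = √(1000²+1000²) = √2000000 ≈ 1414.2, ∠ = arctan(1000/1000) ≈ 45.00°
|L| = 5 / 1414.2 ≈ 0.0035356
Gain = 20 log₁₀(0.0035356) ≈ -49.03 dB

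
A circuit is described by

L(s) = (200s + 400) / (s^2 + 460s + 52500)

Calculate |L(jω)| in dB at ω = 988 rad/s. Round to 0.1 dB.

-14.3 dB

Substitute s = j988:
Numerator: 200(j988) + 400 = 400 + j197600
Denominator: (j988)^2 + 460(j988) + 52500 = -923644 + j454480
|N| = √(400² + 197600²) ≈ 1.976e+05, ∠N ≈ 89.88°
|D| = √(923644² + 454480²) ≈ 1.0294e+06, ∠D ≈ 153.80°
|L| = 1.976e+05 / 1.0294e+06 ≈ 0.19196
Gain = 20 log₁₀(0.19196) ≈ -14.34 dB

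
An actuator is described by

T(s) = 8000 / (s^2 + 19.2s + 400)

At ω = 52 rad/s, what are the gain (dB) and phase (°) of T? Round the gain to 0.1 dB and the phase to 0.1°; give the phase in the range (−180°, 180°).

At s = jω = j52:
quadratic: (j52)² + 19.2·j52 + 400 = -2304 + j998.4 → |·| ≈ 2511, ∠ ≈ 156.57°
|T| = 8000 / 2511 ≈ 3.186
Gain = 20 log₁₀(3.186) ≈ 10.06 dB
∠T = 0.00° − 156.57° = -156.57°

10.1 dB, -156.6°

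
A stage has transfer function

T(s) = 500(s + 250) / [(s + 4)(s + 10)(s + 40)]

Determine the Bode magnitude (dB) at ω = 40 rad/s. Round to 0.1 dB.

2.6 dB

At s = jω = j40:
zero (s+250): 250 + j40 → |·| = √(250²+40²) = √64100 ≈ 253.18, ∠ = arctan(40/250) ≈ 9.09°
pole (s+4): 4 + j40 → |·| = √(4²+40²) = √1616 ≈ 40.2, ∠ = arctan(40/4) ≈ 84.29°
pole (s+10): 10 + j40 → |·| = √(10²+40²) = √1700 ≈ 41.231, ∠ = arctan(40/10) ≈ 75.96°
pole (s+40): 40 + j40 → |·| = √(40²+40²) = √3200 ≈ 56.569, ∠ = arctan(40/40) ≈ 45.00°
|T| = 500 · 253.18 / 93762 ≈ 1.3501
Gain = 20 log₁₀(1.3501) ≈ 2.61 dB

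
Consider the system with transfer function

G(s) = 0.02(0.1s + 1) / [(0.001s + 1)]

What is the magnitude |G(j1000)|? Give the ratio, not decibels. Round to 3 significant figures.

At ω = 1000 rad/s:
zero (1 + j1000·0.1) = 1 + j100 → |·| ≈ 100, ∠ ≈ 89.43°
pole (1 + j1000·0.001) = 1 + j1 → |·| ≈ 1.4142, ∠ ≈ 45.00°
|G| = 0.02 · 100 / (1.4142) ≈ 1.4142

1.41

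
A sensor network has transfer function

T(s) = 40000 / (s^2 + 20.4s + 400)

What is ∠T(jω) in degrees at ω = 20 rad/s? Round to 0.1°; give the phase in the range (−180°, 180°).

-90.0°

At s = jω = j20:
quadratic: (j20)² + 20.4·j20 + 400 = 0 + j408 → |·| ≈ 408, ∠ ≈ 90.00°
∠T = 0.00° − 90.00° = -90.00°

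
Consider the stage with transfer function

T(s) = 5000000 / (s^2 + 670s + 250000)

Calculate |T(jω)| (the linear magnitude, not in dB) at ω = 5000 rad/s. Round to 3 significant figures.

At s = jω = j5000:
quadratic: (j5000)² + 670·j5000 + 250000 = -24750000 + j3350000 → |·| ≈ 2.4976e+07, ∠ ≈ 172.29°
|T| = 5000000 / 2.4976e+07 ≈ 0.20019

0.200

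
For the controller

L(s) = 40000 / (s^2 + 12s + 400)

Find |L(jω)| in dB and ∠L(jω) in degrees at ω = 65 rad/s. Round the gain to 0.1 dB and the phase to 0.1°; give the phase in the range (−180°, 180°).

20.2 dB, -168.5°

At s = jω = j65:
quadratic: (j65)² + 12·j65 + 400 = -3825 + j780 → |·| ≈ 3903.7, ∠ ≈ 168.47°
|L| = 40000 / 3903.7 ≈ 10.247
Gain = 20 log₁₀(10.247) ≈ 20.21 dB
∠L = 0.00° − 168.47° = -168.47°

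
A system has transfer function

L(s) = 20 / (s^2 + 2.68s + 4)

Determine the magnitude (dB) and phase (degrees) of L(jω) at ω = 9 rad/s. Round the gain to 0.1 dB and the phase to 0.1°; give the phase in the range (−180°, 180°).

At s = jω = j9:
quadratic: (j9)² + 2.68·j9 + 4 = -77 + j24.12 → |·| ≈ 80.689, ∠ ≈ 162.61°
|L| = 20 / 80.689 ≈ 0.24787
Gain = 20 log₁₀(0.24787) ≈ -12.12 dB
∠L = 0.00° − 162.61° = -162.61°

-12.1 dB, -162.6°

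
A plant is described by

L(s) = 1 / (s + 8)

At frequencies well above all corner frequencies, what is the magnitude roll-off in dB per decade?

-20 dB/decade

Each pole contributes −20 dB/decade at high frequency; each zero contributes +20 dB/decade.
Net: 0 zero(s) − 1 pole(s) → -20 dB/decade.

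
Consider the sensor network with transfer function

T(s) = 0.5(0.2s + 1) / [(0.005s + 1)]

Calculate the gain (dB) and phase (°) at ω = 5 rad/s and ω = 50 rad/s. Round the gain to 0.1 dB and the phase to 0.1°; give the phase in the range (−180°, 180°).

At ω = 5 rad/s:
zero (1 + j5·0.2) = 1 + j1 → |·| ≈ 1.4142, ∠ ≈ 45.00°
pole (1 + j5·0.005) = 1 + j0.025 → |·| ≈ 1.0003, ∠ ≈ 1.43°
|T| = 0.5 · 1.4142 / (1.0003) ≈ 0.70689
Gain = 20 log₁₀(0.70689) ≈ -3.01 dB
∠T = (45.00°) − (1.43°) = 43.57°

At ω = 50 rad/s:
zero (1 + j50·0.2) = 1 + j10 → |·| ≈ 10.05, ∠ ≈ 84.29°
pole (1 + j50·0.005) = 1 + j0.25 → |·| ≈ 1.0308, ∠ ≈ 14.04°
|T| = 0.5 · 10.05 / (1.0308) ≈ 4.8749
Gain = 20 log₁₀(4.8749) ≈ 13.76 dB
∠T = (84.29°) − (14.04°) = 70.25°

ω = 5: -3.0 dB, 43.6°; ω = 50: 13.8 dB, 70.3°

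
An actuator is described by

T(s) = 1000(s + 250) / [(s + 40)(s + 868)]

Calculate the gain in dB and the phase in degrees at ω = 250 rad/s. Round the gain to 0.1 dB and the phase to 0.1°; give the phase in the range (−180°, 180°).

At s = jω = j250:
zero (s+250): 250 + j250 → |·| = √(250²+250²) = √125000 ≈ 353.55, ∠ = arctan(250/250) ≈ 45.00°
pole (s+40): 40 + j250 → |·| = √(40²+250²) = √64100 ≈ 253.18, ∠ = arctan(250/40) ≈ 80.91°
pole (s+868): 868 + j250 → |·| = √(868²+250²) = √815924 ≈ 903.29, ∠ = arctan(250/868) ≈ 16.07°
|T| = 1000 · 353.55 / 2.2869e+05 ≈ 1.546
Gain = 20 log₁₀(1.546) ≈ 3.78 dB
∠T = 45.00° − 96.98° = -51.98°

3.8 dB, -52.0°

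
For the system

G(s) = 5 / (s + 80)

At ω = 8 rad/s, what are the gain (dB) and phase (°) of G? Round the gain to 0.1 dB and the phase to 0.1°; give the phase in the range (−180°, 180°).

Substitute s = j8:
Numerator: 5 = 5 + j0
Denominator: (j8) + 80 = 80 + j8
|N| = √(5² + 0²) ≈ 5, ∠N ≈ 0.00°
|D| = √(80² + 8²) ≈ 80.399, ∠D ≈ 5.71°
|G| = 5 / 80.399 ≈ 0.06219
Gain = 20 log₁₀(0.06219) ≈ -24.13 dB
∠G = 0.00° − 5.71° = -5.71°

-24.1 dB, -5.7°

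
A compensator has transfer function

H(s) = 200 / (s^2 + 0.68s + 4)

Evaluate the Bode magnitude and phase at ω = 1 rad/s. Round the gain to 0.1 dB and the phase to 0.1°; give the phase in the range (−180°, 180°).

36.3 dB, -12.8°

At s = jω = j1:
quadratic: (j1)² + 0.68·j1 + 4 = 3 + j0.68 → |·| ≈ 3.0761, ∠ ≈ 12.77°
|H| = 200 / 3.0761 ≈ 65.017
Gain = 20 log₁₀(65.017) ≈ 36.26 dB
∠H = 0.00° − 12.77° = -12.77°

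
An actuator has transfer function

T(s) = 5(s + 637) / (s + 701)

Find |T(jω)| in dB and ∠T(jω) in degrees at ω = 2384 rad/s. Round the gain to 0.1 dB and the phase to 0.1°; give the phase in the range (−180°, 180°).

At s = jω = j2384:
zero (s+637): 637 + j2384 → |·| = √(637²+2384²) = √6089225 ≈ 2467.6, ∠ = arctan(2384/637) ≈ 75.04°
pole (s+701): 701 + j2384 → |·| = √(701²+2384²) = √6174857 ≈ 2484.9, ∠ = arctan(2384/701) ≈ 73.61°
|T| = 5 · 2467.6 / 2484.9 ≈ 4.9652
Gain = 20 log₁₀(4.9652) ≈ 13.92 dB
∠T = 75.04° − 73.61° = 1.43°

13.9 dB, 1.4°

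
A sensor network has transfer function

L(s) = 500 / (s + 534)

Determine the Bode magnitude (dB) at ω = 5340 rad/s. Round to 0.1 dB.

At s = jω = j5340:
pole (s+534): 534 + j5340 → |·| = √(534²+5340²) = √28800756 ≈ 5366.6, ∠ = arctan(5340/534) ≈ 84.29°
|L| = 500 / 5366.6 ≈ 0.093169
Gain = 20 log₁₀(0.093169) ≈ -20.61 dB

-20.6 dB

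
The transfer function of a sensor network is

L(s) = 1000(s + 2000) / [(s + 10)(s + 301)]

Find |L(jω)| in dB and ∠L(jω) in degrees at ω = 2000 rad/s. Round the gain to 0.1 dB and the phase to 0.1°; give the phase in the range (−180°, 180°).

At s = jω = j2000:
zero (s+2000): 2000 + j2000 → |·| = √(2000²+2000²) = √8000000 ≈ 2828.4, ∠ = arctan(2000/2000) ≈ 45.00°
pole (s+10): 10 + j2000 → |·| = √(10²+2000²) = √4000100 ≈ 2000, ∠ = arctan(2000/10) ≈ 89.71°
pole (s+301): 301 + j2000 → |·| = √(301²+2000²) = √4090601 ≈ 2022.5, ∠ = arctan(2000/301) ≈ 81.44°
|L| = 1000 · 2828.4 / 4.045e+06 ≈ 0.69923
Gain = 20 log₁₀(0.69923) ≈ -3.11 dB
∠L = 45.00° − 171.15° = -126.15°

-3.1 dB, -126.2°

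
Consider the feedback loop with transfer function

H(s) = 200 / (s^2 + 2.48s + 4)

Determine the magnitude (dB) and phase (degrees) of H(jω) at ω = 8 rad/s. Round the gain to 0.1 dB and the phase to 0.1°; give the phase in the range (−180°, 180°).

At s = jω = j8:
quadratic: (j8)² + 2.48·j8 + 4 = -60 + j19.84 → |·| ≈ 63.195, ∠ ≈ 161.70°
|H| = 200 / 63.195 ≈ 3.1648
Gain = 20 log₁₀(3.1648) ≈ 10.01 dB
∠H = 0.00° − 161.70° = -161.70°

10.0 dB, -161.7°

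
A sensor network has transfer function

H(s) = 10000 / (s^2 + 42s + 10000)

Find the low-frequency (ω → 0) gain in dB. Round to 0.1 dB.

H(0) = 10000 / 10000 = 1
20 log₁₀(1) ≈ 0.00 dB

0.0 dB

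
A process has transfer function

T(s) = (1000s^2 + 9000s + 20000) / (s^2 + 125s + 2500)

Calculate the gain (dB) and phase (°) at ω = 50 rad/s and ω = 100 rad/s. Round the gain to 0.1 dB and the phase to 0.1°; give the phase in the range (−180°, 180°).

ω = 50: 52.1 dB, 79.7°; ω = 100: 56.7 dB, 53.9°

Substitute s = j50:
Numerator: 1000(j50)^2 + 9000(j50) + 20000 = -2480000 + j450000
Denominator: (j50)^2 + 125(j50) + 2500 = 0 + j6250
|N| = √(2480000² + 450000²) ≈ 2.5205e+06, ∠N ≈ 169.72°
|D| = √(0² + 6250²) ≈ 6250, ∠D ≈ 90.00°
|T| = 2.5205e+06 / 6250 ≈ 403.28
Gain = 20 log₁₀(403.28) ≈ 52.11 dB
∠T = 169.72° − 90.00° = 79.72°

Substitute s = j100:
Numerator: 1000(j100)^2 + 9000(j100) + 20000 = -9980000 + j900000
Denominator: (j100)^2 + 125(j100) + 2500 = -7500 + j12500
|N| = √(9980000² + 900000²) ≈ 1.002e+07, ∠N ≈ 174.85°
|D| = √(7500² + 12500²) ≈ 14577, ∠D ≈ 120.96°
|T| = 1.002e+07 / 14577 ≈ 687.38
Gain = 20 log₁₀(687.38) ≈ 56.74 dB
∠T = 174.85° − 120.96° = 53.89°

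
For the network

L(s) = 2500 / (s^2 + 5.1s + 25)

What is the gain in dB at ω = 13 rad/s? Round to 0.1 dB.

24.0 dB

At s = jω = j13:
quadratic: (j13)² + 5.1·j13 + 25 = -144 + j66.3 → |·| ≈ 158.53, ∠ ≈ 155.28°
|L| = 2500 / 158.53 ≈ 15.77
Gain = 20 log₁₀(15.77) ≈ 23.96 dB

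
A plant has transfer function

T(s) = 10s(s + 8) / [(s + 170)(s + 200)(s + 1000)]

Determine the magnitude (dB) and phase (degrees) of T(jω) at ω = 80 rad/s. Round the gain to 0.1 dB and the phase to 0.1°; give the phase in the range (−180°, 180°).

-56.0 dB, 122.7°

At s = jω = j80:
zero (s+8): 8 + j80 → |·| = √(8²+80²) = √6464 ≈ 80.399, ∠ = arctan(80/8) ≈ 84.29°
zero at origin: s = j80 → |·| = 80, ∠ = 90.00°
pole (s+170): 170 + j80 → |·| = √(170²+80²) = √35300 ≈ 187.88, ∠ = arctan(80/170) ≈ 25.20°
pole (s+200): 200 + j80 → |·| = √(200²+80²) = √46400 ≈ 215.41, ∠ = arctan(80/200) ≈ 21.80°
pole (s+1000): 1000 + j80 → |·| = √(1000²+80²) = √1006400 ≈ 1003.2, ∠ = arctan(80/1000) ≈ 4.57°
|T| = 10 · 6431.9 / 4.0601e+07 ≈ 0.0015842
Gain = 20 log₁₀(0.0015842) ≈ -56.00 dB
∠T = 174.29° − 51.57° = 122.72°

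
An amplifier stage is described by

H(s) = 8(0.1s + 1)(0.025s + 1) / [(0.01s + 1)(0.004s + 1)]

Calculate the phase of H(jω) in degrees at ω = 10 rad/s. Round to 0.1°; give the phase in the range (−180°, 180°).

At ω = 10 rad/s:
zero (1 + j10·0.1) = 1 + j1 → |·| ≈ 1.4142, ∠ ≈ 45.00°
zero (1 + j10·0.025) = 1 + j0.25 → |·| ≈ 1.0308, ∠ ≈ 14.04°
pole (1 + j10·0.01) = 1 + j0.1 → |·| ≈ 1.005, ∠ ≈ 5.71°
pole (1 + j10·0.004) = 1 + j0.04 → |·| ≈ 1.0008, ∠ ≈ 2.29°
∠H = (45.00° + 14.04°) − (5.71° + 2.29°) = 51.04°

51.0°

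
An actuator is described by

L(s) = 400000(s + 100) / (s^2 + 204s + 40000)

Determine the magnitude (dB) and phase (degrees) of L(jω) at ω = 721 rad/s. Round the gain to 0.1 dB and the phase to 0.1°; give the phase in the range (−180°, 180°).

55.3 dB, -80.9°

At s = jω = j721:
zero (s+100): 100 + j721 → |·| = √(100²+721²) = √529841 ≈ 727.9, ∠ = arctan(721/100) ≈ 82.10°
quadratic: (j721)² + 204·j721 + 40000 = -479841 + j147084 → |·| ≈ 5.0188e+05, ∠ ≈ 162.96°
|L| = 400000 · 727.9 / 5.0188e+05 ≈ 580.14
Gain = 20 log₁₀(580.14) ≈ 55.27 dB
∠L = 82.10° − 162.96° = -80.86°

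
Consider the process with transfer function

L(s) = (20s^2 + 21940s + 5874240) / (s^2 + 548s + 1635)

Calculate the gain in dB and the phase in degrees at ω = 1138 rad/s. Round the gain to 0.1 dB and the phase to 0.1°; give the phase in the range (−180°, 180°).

Substitute s = j1138:
Numerator: 20(j1138)^2 + 21940(j1138) + 5874240 = -20026640 + j24967720
Denominator: (j1138)^2 + 548(j1138) + 1635 = -1293409 + j623624
|N| = √(20026640² + 24967720²) ≈ 3.2007e+07, ∠N ≈ 128.73°
|D| = √(1293409² + 623624²) ≈ 1.4359e+06, ∠D ≈ 154.26°
|L| = 3.2007e+07 / 1.4359e+06 ≈ 22.291
Gain = 20 log₁₀(22.291) ≈ 26.96 dB
∠L = 128.73° − 154.26° = -25.53°

27.0 dB, -25.5°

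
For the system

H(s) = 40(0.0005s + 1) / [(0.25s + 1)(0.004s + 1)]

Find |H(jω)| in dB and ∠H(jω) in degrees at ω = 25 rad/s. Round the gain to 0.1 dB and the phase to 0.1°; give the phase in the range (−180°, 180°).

16.0 dB, -85.9°

At ω = 25 rad/s:
zero (1 + j25·0.0005) = 1 + j0.0125 → |·| ≈ 1.0001, ∠ ≈ 0.72°
pole (1 + j25·0.25) = 1 + j6.25 → |·| ≈ 6.3295, ∠ ≈ 80.91°
pole (1 + j25·0.004) = 1 + j0.1 → |·| ≈ 1.005, ∠ ≈ 5.71°
|H| = 40 · 1.0001 / (6.3295 · 1.005) ≈ 6.2888
Gain = 20 log₁₀(6.2888) ≈ 15.97 dB
∠H = (0.72°) − (80.91° + 5.71°) = -85.90°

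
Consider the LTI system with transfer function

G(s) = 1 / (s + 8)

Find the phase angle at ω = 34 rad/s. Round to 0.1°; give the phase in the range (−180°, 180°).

Substitute s = j34:
Numerator: 1 = 1 + j0
Denominator: (j34) + 8 = 8 + j34
|N| = √(1² + 0²) ≈ 1, ∠N ≈ 0.00°
|D| = √(8² + 34²) ≈ 34.928, ∠D ≈ 76.76°
∠G = 0.00° − 76.76° = -76.76°

-76.8°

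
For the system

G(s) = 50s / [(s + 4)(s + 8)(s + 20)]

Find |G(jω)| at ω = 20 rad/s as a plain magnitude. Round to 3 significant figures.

At s = jω = j20:
zero at origin: s = j20 → |·| = 20, ∠ = 90.00°
pole (s+4): 4 + j20 → |·| = √(4²+20²) = √416 ≈ 20.396, ∠ = arctan(20/4) ≈ 78.69°
pole (s+8): 8 + j20 → |·| = √(8²+20²) = √464 ≈ 21.541, ∠ = arctan(20/8) ≈ 68.20°
pole (s+20): 20 + j20 → |·| = √(20²+20²) = √800 ≈ 28.284, ∠ = arctan(20/20) ≈ 45.00°
|G| = 50 · 20 / 12427 ≈ 0.08047

0.0805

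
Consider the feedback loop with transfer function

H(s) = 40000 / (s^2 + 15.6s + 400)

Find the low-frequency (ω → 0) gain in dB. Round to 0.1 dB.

H(0) = 40000 / 400 = 100
20 log₁₀(100) ≈ 40.00 dB

40.0 dB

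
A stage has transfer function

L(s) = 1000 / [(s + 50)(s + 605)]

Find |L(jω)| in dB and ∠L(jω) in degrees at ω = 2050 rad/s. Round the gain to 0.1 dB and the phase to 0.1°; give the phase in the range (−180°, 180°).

At s = jω = j2050:
pole (s+50): 50 + j2050 → |·| = √(50²+2050²) = √4205000 ≈ 2050.6, ∠ = arctan(2050/50) ≈ 88.60°
pole (s+605): 605 + j2050 → |·| = √(605²+2050²) = √4568525 ≈ 2137.4, ∠ = arctan(2050/605) ≈ 73.56°
|L| = 1000 / 4.383e+06 ≈ 0.00022815
Gain = 20 log₁₀(0.00022815) ≈ -72.84 dB
∠L = 0.00° − 162.16° = -162.16°

-72.8 dB, -162.2°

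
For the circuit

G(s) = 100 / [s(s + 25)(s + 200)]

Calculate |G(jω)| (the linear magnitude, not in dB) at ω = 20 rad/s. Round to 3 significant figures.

At s = jω = j20:
pole (s+25): 25 + j20 → |·| = √(25²+20²) = √1025 ≈ 32.016, ∠ = arctan(20/25) ≈ 38.66°
pole (s+200): 200 + j20 → |·| = √(200²+20²) = √40400 ≈ 201, ∠ = arctan(20/200) ≈ 5.71°
pole at origin: |s| = 20, ∠ = 90.00° (in denominator)
|G| = 100 / 1.287e+05 ≈ 0.000777

0.000777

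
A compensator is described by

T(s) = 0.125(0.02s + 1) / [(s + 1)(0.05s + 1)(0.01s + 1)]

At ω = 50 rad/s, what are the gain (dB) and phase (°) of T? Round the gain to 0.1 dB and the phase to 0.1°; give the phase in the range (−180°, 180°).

At ω = 50 rad/s:
zero (1 + j50·0.02) = 1 + j1 → |·| ≈ 1.4142, ∠ ≈ 45.00°
pole (1 + j50·1) = 1 + j50 → |·| ≈ 50.01, ∠ ≈ 88.85°
pole (1 + j50·0.05) = 1 + j2.5 → |·| ≈ 2.6926, ∠ ≈ 68.20°
pole (1 + j50·0.01) = 1 + j0.5 → |·| ≈ 1.118, ∠ ≈ 26.57°
|T| = 0.125 · 1.4142 / (50.01 · 2.6926 · 1.118) ≈ 0.0011742
Gain = 20 log₁₀(0.0011742) ≈ -58.61 dB
∠T = (45.00°) − (88.85° + 68.20° + 26.57°) = -138.62°

-58.6 dB, -138.6°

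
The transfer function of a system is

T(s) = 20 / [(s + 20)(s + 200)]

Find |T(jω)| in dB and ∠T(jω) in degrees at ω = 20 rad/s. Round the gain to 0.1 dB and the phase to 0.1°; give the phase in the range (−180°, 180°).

At s = jω = j20:
pole (s+20): 20 + j20 → |·| = √(20²+20²) = √800 ≈ 28.284, ∠ = arctan(20/20) ≈ 45.00°
pole (s+200): 200 + j20 → |·| = √(200²+20²) = √40400 ≈ 201, ∠ = arctan(20/200) ≈ 5.71°
|T| = 20 / 5685.1 ≈ 0.003518
Gain = 20 log₁₀(0.003518) ≈ -49.07 dB
∠T = 0.00° − 50.71° = -50.71°

-49.1 dB, -50.7°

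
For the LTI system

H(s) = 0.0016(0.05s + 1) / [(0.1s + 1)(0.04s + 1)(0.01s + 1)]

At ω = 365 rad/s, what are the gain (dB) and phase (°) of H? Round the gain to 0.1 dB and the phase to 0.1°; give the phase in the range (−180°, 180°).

-96.8 dB, -162.3°

At ω = 365 rad/s:
zero (1 + j365·0.05) = 1 + j18.25 → |·| ≈ 18.277, ∠ ≈ 86.86°
pole (1 + j365·0.1) = 1 + j36.5 → |·| ≈ 36.514, ∠ ≈ 88.43°
pole (1 + j365·0.04) = 1 + j14.6 → |·| ≈ 14.634, ∠ ≈ 86.08°
pole (1 + j365·0.01) = 1 + j3.65 → |·| ≈ 3.7845, ∠ ≈ 74.68°
|H| = 0.0016 · 18.277 / (36.514 · 14.634 · 3.7845) ≈ 1.4461e-05
Gain = 20 log₁₀(1.4461e-05) ≈ -96.80 dB
∠H = (86.86°) − (88.43° + 86.08° + 74.68°) = -162.33°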